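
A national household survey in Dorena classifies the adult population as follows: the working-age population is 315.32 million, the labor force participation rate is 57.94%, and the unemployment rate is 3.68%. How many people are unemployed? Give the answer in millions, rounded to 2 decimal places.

About 6.72 million are unemployed.

Labor force = 0.5794 × 315.32 = 182.70 million.
Unemployed = 0.0368 × 182.70 ≈ 6.72 million.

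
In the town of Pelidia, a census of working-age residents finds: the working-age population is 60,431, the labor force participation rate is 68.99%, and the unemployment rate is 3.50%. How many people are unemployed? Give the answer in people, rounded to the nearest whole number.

About 1,459 are unemployed.

Labor force = 0.6899 × 60,431 = 41,691.
Unemployed = 0.0350 × 41,691 ≈ 1,459.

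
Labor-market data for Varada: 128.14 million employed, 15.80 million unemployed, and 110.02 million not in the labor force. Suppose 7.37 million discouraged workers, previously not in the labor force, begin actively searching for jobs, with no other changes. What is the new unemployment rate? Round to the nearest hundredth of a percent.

New unemployment rate ≈ 15.31%.

Initially, labor force = 128.14 + 15.80 = 143.94 million, so u = 15.80/143.94 = 10.98%.
After the change, unemployed and labor force both rise by 7.37 → E = 128.14, U = 23.17, labor force = 151.31 million.
New unemployment rate = 23.17 / 151.31 = 15.31%.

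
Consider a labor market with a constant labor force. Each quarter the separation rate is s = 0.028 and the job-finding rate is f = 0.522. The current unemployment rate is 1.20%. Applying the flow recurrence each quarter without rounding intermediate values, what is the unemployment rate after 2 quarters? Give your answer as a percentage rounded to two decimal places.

Unemployment rate after two quarters ≈ 4.30%.

With a fixed labor force, u_{t+1} = u_t + s·(1−u_t) − f·u_t = u_t·(1−s−f) + s.
Here 1−s−f = 0.450 and s = 0.028.
u_1 = 0.012000 × 0.450 + 0.028 = 0.033400.
u_2 = 0.033400 × 0.450 + 0.028 = 0.043030.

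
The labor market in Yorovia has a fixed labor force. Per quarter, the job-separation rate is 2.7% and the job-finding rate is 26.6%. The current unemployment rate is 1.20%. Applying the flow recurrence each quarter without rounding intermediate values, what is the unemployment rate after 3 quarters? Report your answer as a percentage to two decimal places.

With a fixed labor force, u_{t+1} = u_t + s·(1−u_t) − f·u_t = u_t·(1−s−f) + s.
Here 1−s−f = 0.707 and s = 0.027.
u_1 = 0.012000 × 0.707 + 0.027 = 0.035484.
u_2 = 0.035484 × 0.707 + 0.027 = 0.052087.
u_3 = 0.052087 × 0.707 + 0.027 = 0.063826.

Unemployment rate after three quarters ≈ 6.38%.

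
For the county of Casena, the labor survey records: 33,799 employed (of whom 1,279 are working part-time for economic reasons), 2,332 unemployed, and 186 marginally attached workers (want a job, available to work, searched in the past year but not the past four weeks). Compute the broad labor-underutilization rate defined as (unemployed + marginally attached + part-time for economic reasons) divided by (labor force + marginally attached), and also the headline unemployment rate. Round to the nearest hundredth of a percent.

Labor force = 33,799 + 2,332 = 36,131.
Numerator = 2,332 + 186 + 1,279 = 3,797.
Denominator = 36,131 + 186 = 36,317.
Broad rate = 3,797 / 36,317 = 10.46%.
Headline unemployment rate = 2,332 / 36,131 = 6.45%.

Broad underutilization rate ≈ 10.46%; headline unemployment rate ≈ 6.45%.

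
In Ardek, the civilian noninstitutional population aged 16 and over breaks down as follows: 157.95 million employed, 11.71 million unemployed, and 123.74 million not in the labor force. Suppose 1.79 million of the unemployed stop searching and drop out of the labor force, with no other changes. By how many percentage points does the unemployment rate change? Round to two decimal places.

The unemployment rate changes by −0.99 percentage points.

Initially, labor force = 157.95 + 11.71 = 169.66 million, so u = 11.71/169.66 = 6.90%.
After the change, unemployed and labor force both fall by 1.79 → E = 157.95, U = 9.92, labor force = 167.87 million.
New unemployment rate = 9.92 / 167.87 = 5.91%.
Change = 5.91% − 6.90% = −0.99 percentage points.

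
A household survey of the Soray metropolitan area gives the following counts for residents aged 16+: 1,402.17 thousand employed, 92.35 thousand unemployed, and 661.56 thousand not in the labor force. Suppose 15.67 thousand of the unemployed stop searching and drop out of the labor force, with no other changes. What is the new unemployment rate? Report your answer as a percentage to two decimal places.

New unemployment rate ≈ 5.19%.

Initially, labor force = 1,402.17 + 92.35 = 1,494.52 thousand, so u = 92.35/1,494.52 = 6.18%.
After the change, unemployed and labor force both fall by 15.67 → E = 1,402.17, U = 76.68, labor force = 1,478.85 thousand.
New unemployment rate = 76.68 / 1,478.85 = 5.19%.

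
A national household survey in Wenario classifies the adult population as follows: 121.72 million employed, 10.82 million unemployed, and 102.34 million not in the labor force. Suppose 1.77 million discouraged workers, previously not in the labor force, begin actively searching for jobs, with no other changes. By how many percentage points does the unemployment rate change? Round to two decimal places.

The unemployment rate changes by +1.21 percentage points.

Initially, labor force = 121.72 + 10.82 = 132.54 million, so u = 10.82/132.54 = 8.16%.
After the change, unemployed and labor force both rise by 1.77 → E = 121.72, U = 12.59, labor force = 134.31 million.
New unemployment rate = 12.59 / 134.31 = 9.37%.
Change = 9.37% − 8.16% = +1.21 percentage points.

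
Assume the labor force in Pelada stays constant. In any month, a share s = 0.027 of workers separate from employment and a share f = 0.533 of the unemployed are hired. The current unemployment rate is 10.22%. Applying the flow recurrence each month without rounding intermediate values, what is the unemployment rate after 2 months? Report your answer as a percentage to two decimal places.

Unemployment rate after two months ≈ 5.87%.

With a fixed labor force, u_{t+1} = u_t + s·(1−u_t) − f·u_t = u_t·(1−s−f) + s.
Here 1−s−f = 0.440 and s = 0.027.
u_1 = 0.102200 × 0.440 + 0.027 = 0.071968.
u_2 = 0.071968 × 0.440 + 0.027 = 0.058666.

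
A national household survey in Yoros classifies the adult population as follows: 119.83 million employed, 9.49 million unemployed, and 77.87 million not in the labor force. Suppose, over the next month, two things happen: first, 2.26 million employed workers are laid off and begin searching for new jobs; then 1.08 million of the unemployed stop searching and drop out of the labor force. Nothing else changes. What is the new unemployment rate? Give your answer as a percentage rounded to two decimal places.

Initially, labor force = 119.83 + 9.49 = 129.32 million, so u = 9.49/129.32 = 7.34%.
After the first change, employed falls and unemployed rises by 2.26; labor force unchanged → E = 117.57, U = 11.75, labor force = 129.32 million.
After the second change, unemployed and labor force both fall by 1.08 → E = 117.57, U = 10.67, labor force = 128.24 million.
New unemployment rate = 10.67 / 128.24 = 8.32%.

New unemployment rate ≈ 8.32%.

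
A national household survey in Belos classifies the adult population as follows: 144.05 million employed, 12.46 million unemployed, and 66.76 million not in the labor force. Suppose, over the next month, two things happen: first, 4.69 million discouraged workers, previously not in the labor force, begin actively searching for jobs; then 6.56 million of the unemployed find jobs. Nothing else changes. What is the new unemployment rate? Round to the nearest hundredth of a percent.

Initially, labor force = 144.05 + 12.46 = 156.51 million, so u = 12.46/156.51 = 7.96%.
After the first change, unemployed and labor force both rise by 4.69 → E = 144.05, U = 17.15, labor force = 161.20 million.
After the second change, unemployed falls and employed rises by 6.56; labor force unchanged → E = 150.61, U = 10.59, labor force = 161.20 million.
New unemployment rate = 10.59 / 161.20 = 6.57%.

New unemployment rate ≈ 6.57%.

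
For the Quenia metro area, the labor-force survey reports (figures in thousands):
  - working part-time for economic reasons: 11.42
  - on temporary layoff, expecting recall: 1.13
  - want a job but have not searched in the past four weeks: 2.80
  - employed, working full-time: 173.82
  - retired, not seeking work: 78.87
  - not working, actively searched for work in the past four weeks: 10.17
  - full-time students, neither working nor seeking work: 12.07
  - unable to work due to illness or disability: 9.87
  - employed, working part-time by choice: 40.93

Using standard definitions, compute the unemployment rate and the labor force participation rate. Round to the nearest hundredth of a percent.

Employed = 11.42 + 173.82 + 40.93 = 226.17 thousand (anyone who worked, including part-time for economic reasons, counts as employed).
Unemployed = 1.13 + 10.17 = 11.30 thousand (jobless and actively searching, or on temporary layoff).
Labor force = 226.17 + 11.30 = 237.47 thousand.
Not in labor force = 2.80 + 78.87 + 12.07 + 9.87 = 103.61 thousand (those not working and not actively searching are outside the labor force — including those who want a job but have given up searching).
Civilian working-age population = 237.47 + 103.61 = 341.08 thousand.
Unemployment rate = 11.30 / 237.47 = 4.76%.
Labor force participation rate = 237.47 / 341.08 = 69.62%.

Unemployment rate ≈ 4.76%; labor force participation rate ≈ 69.62%.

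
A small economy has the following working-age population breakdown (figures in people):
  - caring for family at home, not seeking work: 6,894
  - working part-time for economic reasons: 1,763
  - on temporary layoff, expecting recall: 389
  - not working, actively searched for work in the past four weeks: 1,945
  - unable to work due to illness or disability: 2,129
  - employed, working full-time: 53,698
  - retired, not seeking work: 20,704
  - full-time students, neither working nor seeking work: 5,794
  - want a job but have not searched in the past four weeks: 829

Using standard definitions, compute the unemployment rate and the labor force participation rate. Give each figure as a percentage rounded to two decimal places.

Employed = 1,763 + 53,698 = 55,461 (anyone who worked, including part-time for economic reasons, counts as employed).
Unemployed = 389 + 1,945 = 2,334 (jobless and actively searching, or on temporary layoff).
Labor force = 55,461 + 2,334 = 57,795.
Not in labor force = 6,894 + 2,129 + 20,704 + 5,794 + 829 = 36,350 (those not working and not actively searching are outside the labor force — including those who want a job but have given up searching).
Civilian working-age population = 57,795 + 36,350 = 94,145.
Unemployment rate = 2,334 / 57,795 = 4.04%.
Labor force participation rate = 57,795 / 94,145 = 61.39%.

Unemployment rate ≈ 4.04%; labor force participation rate ≈ 61.39%.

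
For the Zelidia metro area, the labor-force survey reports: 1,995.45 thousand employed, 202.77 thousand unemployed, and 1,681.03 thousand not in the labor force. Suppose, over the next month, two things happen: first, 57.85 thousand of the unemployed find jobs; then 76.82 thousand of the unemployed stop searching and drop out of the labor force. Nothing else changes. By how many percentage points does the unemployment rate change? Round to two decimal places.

Initially, labor force = 1,995.45 + 202.77 = 2,198.22 thousand, so u = 202.77/2,198.22 = 9.22%.
After the first change, unemployed falls and employed rises by 57.85; labor force unchanged → E = 2,053.30, U = 144.92, labor force = 2,198.22 thousand.
After the second change, unemployed and labor force both fall by 76.82 → E = 2,053.30, U = 68.10, labor force = 2,121.40 thousand.
New unemployment rate = 68.10 / 2,121.40 = 3.21%.
Change = 3.21% − 9.22% = −6.01 percentage points.

The unemployment rate changes by −6.01 percentage points.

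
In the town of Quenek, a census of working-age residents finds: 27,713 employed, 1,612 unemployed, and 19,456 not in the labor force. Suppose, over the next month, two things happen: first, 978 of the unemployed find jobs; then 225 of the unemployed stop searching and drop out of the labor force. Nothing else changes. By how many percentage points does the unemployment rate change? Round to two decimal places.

Initially, labor force = 27,713 + 1,612 = 29,325, so u = 1,612/29,325 = 5.50%.
After the first change, unemployed falls and employed rises by 978; labor force unchanged → E = 28,691, U = 634, labor force = 29,325.
After the second change, unemployed and labor force both fall by 225 → E = 28,691, U = 409, labor force = 29,100.
New unemployment rate = 409 / 29,100 = 1.41%.
Change = 1.41% − 5.50% = −4.09 percentage points.

The unemployment rate changes by −4.09 percentage points.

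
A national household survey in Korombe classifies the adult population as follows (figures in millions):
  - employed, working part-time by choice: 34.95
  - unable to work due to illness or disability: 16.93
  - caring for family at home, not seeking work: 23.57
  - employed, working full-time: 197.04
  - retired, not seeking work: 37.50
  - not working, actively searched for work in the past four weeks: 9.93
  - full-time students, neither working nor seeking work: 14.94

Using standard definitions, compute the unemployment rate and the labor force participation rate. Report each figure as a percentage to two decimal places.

Unemployment rate ≈ 4.10%; labor force participation rate ≈ 72.25%.

Employed = 34.95 + 197.04 = 231.99 million.
Unemployed = 9.93 million.
Labor force = 231.99 + 9.93 = 241.92 million.
Not in labor force = 16.93 + 23.57 + 37.50 + 14.94 = 92.94 million (those not working and not actively searching are outside the labor force).
Civilian working-age population = 241.92 + 92.94 = 334.86 million.
Unemployment rate = 9.93 / 241.92 = 4.10%.
Labor force participation rate = 241.92 / 334.86 = 72.25%.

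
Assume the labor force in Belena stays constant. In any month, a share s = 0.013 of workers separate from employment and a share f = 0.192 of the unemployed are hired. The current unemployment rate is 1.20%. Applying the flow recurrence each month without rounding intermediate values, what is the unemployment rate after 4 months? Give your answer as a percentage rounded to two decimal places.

With a fixed labor force, u_{t+1} = u_t + s·(1−u_t) − f·u_t = u_t·(1−s−f) + s.
Here 1−s−f = 0.795 and s = 0.013.
u_1 = 0.012000 × 0.795 + 0.013 = 0.022540.
u_2 = 0.022540 × 0.795 + 0.013 = 0.030919.
u_3 = 0.030919 × 0.795 + 0.013 = 0.037581.
u_4 = 0.037581 × 0.795 + 0.013 = 0.042877.

Unemployment rate after four months ≈ 4.29%.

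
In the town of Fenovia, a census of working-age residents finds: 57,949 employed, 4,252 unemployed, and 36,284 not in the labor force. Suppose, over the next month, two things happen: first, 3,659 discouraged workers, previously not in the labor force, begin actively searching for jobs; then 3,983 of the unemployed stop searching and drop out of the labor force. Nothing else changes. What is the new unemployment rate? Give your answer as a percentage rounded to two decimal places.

Initially, labor force = 57,949 + 4,252 = 62,201, so u = 4,252/62,201 = 6.84%.
After the first change, unemployed and labor force both rise by 3,659 → E = 57,949, U = 7,911, labor force = 65,860.
After the second change, unemployed and labor force both fall by 3,983 → E = 57,949, U = 3,928, labor force = 61,877.
New unemployment rate = 3,928 / 61,877 = 6.35%.

New unemployment rate ≈ 6.35%.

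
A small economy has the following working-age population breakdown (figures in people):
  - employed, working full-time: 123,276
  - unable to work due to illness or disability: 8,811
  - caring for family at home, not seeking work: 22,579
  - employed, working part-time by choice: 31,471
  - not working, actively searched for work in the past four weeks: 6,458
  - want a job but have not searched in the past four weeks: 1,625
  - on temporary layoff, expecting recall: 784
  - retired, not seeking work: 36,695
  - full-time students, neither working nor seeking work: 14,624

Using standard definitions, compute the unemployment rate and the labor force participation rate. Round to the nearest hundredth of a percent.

Employed = 123,276 + 31,471 = 154,747.
Unemployed = 6,458 + 784 = 7,242 (jobless and actively searching, or on temporary layoff).
Labor force = 154,747 + 7,242 = 161,989.
Not in labor force = 8,811 + 22,579 + 1,625 + 36,695 + 14,624 = 84,334 (those not working and not actively searching are outside the labor force — including those who want a job but have given up searching).
Civilian working-age population = 161,989 + 84,334 = 246,323.
Unemployment rate = 7,242 / 161,989 = 4.47%.
Labor force participation rate = 161,989 / 246,323 = 65.76%.

Unemployment rate ≈ 4.47%; labor force participation rate ≈ 65.76%.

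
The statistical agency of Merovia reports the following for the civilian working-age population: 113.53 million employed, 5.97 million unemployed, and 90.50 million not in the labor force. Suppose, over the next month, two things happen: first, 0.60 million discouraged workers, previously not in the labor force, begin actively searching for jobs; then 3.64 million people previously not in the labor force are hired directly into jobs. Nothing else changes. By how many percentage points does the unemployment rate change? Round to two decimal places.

The unemployment rate changes by +0.31 percentage points.

Initially, labor force = 113.53 + 5.97 = 119.50 million, so u = 5.97/119.50 = 5.00%.
After the first change, unemployed and labor force both rise by 0.60 → E = 113.53, U = 6.57, labor force = 120.10 million.
After the second change, employed and labor force both rise by 3.64; unemployed unchanged → E = 117.17, U = 6.57, labor force = 123.74 million.
New unemployment rate = 6.57 / 123.74 = 5.31%.
Change = 5.31% − 5.00% = +0.31 percentage points.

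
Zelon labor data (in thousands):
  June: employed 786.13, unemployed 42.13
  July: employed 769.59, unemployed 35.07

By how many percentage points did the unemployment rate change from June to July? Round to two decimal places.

June: labor force = 786.13 + 42.13 = 828.26; u = 42.13/828.26 = 5.09%.
July: labor force = 769.59 + 35.07 = 804.66; u = 35.07/804.66 = 4.36%.
Change = 4.36% − 5.09% = −0.73 pp.

The unemployment rate changed by −0.73 percentage points.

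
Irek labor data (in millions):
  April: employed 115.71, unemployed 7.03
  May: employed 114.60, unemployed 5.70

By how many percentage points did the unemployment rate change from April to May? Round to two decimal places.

April: labor force = 115.71 + 7.03 = 122.74; u = 7.03/122.74 = 5.73%.
May: labor force = 114.60 + 5.70 = 120.30; u = 5.70/120.30 = 4.74%.
Change = 4.74% − 5.73% = −0.99 pp.

The unemployment rate changed by −0.99 percentage points.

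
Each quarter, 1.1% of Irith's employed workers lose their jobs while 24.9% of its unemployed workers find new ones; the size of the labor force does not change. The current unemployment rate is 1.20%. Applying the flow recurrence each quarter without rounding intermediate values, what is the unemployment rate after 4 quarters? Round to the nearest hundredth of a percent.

Unemployment rate after four quarters ≈ 3.32%.

With a fixed labor force, u_{t+1} = u_t + s·(1−u_t) − f·u_t = u_t·(1−s−f) + s.
Here 1−s−f = 0.740 and s = 0.011.
u_1 = 0.012000 × 0.740 + 0.011 = 0.019880.
u_2 = 0.019880 × 0.740 + 0.011 = 0.025711.
u_3 = 0.025711 × 0.740 + 0.011 = 0.030026.
u_4 = 0.030026 × 0.740 + 0.011 = 0.033219.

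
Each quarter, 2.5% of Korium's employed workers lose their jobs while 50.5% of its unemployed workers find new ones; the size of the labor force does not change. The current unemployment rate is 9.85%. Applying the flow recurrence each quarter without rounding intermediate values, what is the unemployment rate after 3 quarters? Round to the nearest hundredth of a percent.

With a fixed labor force, u_{t+1} = u_t + s·(1−u_t) − f·u_t = u_t·(1−s−f) + s.
Here 1−s−f = 0.470 and s = 0.025.
u_1 = 0.098500 × 0.470 + 0.025 = 0.071295.
u_2 = 0.071295 × 0.470 + 0.025 = 0.058509.
u_3 = 0.058509 × 0.470 + 0.025 = 0.052499.

Unemployment rate after three quarters ≈ 5.25%.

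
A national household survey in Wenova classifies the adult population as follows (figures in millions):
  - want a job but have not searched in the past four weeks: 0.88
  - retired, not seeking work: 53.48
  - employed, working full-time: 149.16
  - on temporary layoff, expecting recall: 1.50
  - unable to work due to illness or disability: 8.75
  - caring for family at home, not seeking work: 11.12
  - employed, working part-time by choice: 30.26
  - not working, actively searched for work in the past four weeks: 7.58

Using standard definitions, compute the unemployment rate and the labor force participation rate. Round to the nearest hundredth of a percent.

Employed = 149.16 + 30.26 = 179.42 million.
Unemployed = 1.50 + 7.58 = 9.08 million (jobless and actively searching, or on temporary layoff).
Labor force = 179.42 + 9.08 = 188.50 million.
Not in labor force = 0.88 + 53.48 + 8.75 + 11.12 = 74.23 million (those not working and not actively searching are outside the labor force — including those who want a job but have given up searching).
Civilian working-age population = 188.50 + 74.23 = 262.73 million.
Unemployment rate = 9.08 / 188.50 = 4.82%.
Labor force participation rate = 188.50 / 262.73 = 71.75%.

Unemployment rate ≈ 4.82%; labor force participation rate ≈ 71.75%.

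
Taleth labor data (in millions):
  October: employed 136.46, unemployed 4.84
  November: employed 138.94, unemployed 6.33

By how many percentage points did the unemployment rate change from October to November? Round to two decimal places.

October: labor force = 136.46 + 4.84 = 141.30; u = 4.84/141.30 = 3.43%.
November: labor force = 138.94 + 6.33 = 145.27; u = 6.33/145.27 = 4.36%.
Change = 4.36% − 3.43% = +0.93 pp.

The unemployment rate changed by +0.93 percentage points.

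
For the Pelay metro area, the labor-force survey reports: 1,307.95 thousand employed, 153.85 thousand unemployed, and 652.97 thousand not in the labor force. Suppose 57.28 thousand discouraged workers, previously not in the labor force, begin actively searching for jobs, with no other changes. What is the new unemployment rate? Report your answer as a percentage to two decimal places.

New unemployment rate ≈ 13.90%.

Initially, labor force = 1,307.95 + 153.85 = 1,461.80 thousand, so u = 153.85/1,461.80 = 10.52%.
After the change, unemployed and labor force both rise by 57.28 → E = 1,307.95, U = 211.13, labor force = 1,519.08 thousand.
New unemployment rate = 211.13 / 1,519.08 = 13.90%.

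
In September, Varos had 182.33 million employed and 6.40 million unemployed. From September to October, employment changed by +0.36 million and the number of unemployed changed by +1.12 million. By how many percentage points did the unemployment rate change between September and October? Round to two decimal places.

September: labor force = 182.33 + 6.40 = 188.73; u = 6.40/188.73 = 3.39%.
October: labor force = 182.69 + 7.52 = 190.21; u = 7.52/190.21 = 3.95%.
Change = 3.95% − 3.39% = +0.56 pp.

The unemployment rate changed by +0.56 percentage points.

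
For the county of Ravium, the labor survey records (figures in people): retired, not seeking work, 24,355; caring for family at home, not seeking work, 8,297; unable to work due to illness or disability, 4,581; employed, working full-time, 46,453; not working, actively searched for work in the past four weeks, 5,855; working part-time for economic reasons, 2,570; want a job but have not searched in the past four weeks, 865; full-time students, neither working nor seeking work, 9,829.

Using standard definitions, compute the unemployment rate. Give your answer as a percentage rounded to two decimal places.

Unemployment rate ≈ 10.67%.

Employed = 46,453 + 2,570 = 49,023 (anyone who worked, including part-time for economic reasons, counts as employed).
Unemployed = 5,855.
Labor force = 49,023 + 5,855 = 54,878.
Unemployment rate = 5,855 / 54,878 = 10.67%.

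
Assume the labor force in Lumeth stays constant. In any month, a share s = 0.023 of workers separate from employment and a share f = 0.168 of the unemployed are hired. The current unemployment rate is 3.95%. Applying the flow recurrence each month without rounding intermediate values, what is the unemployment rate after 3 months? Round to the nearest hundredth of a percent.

Unemployment rate after three months ≈ 7.76%.

With a fixed labor force, u_{t+1} = u_t + s·(1−u_t) − f·u_t = u_t·(1−s−f) + s.
Here 1−s−f = 0.809 and s = 0.023.
u_1 = 0.039500 × 0.809 + 0.023 = 0.054956.
u_2 = 0.054956 × 0.809 + 0.023 = 0.067459.
u_3 = 0.067459 × 0.809 + 0.023 = 0.077574.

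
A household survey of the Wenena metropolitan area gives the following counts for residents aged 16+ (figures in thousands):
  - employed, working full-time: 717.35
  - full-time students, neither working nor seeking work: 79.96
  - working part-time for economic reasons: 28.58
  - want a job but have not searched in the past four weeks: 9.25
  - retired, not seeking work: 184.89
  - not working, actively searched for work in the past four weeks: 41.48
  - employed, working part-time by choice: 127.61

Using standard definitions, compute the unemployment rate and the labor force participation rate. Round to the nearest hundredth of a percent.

Employed = 717.35 + 28.58 + 127.61 = 873.54 thousand (anyone who worked, including part-time for economic reasons, counts as employed).
Unemployed = 41.48 thousand.
Labor force = 873.54 + 41.48 = 915.02 thousand.
Not in labor force = 79.96 + 9.25 + 184.89 = 274.10 thousand (those not working and not actively searching are outside the labor force — including those who want a job but have given up searching).
Civilian working-age population = 915.02 + 274.10 = 1,189.12 thousand.
Unemployment rate = 41.48 / 915.02 = 4.53%.
Labor force participation rate = 915.02 / 1,189.12 = 76.95%.

Unemployment rate ≈ 4.53%; labor force participation rate ≈ 76.95%.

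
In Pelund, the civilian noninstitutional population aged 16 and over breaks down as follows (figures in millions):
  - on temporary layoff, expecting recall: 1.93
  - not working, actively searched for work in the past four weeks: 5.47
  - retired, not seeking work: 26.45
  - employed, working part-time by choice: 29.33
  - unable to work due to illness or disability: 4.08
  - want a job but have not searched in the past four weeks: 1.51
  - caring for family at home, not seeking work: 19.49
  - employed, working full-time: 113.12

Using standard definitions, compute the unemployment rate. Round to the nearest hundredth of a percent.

Unemployment rate ≈ 4.94%.

Employed = 29.33 + 113.12 = 142.45 million.
Unemployed = 1.93 + 5.47 = 7.40 million (jobless and actively searching, or on temporary layoff).
Labor force = 142.45 + 7.40 = 149.85 million.
Unemployment rate = 7.40 / 149.85 = 4.94%.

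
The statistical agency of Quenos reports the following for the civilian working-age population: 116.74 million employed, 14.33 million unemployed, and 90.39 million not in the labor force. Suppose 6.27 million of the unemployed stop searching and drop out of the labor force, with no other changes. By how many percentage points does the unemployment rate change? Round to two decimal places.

Initially, labor force = 116.74 + 14.33 = 131.07 million, so u = 14.33/131.07 = 10.93%.
After the change, unemployed and labor force both fall by 6.27 → E = 116.74, U = 8.06, labor force = 124.80 million.
New unemployment rate = 8.06 / 124.80 = 6.46%.
Change = 6.46% − 10.93% = −4.47 percentage points.

The unemployment rate changes by −4.47 percentage points.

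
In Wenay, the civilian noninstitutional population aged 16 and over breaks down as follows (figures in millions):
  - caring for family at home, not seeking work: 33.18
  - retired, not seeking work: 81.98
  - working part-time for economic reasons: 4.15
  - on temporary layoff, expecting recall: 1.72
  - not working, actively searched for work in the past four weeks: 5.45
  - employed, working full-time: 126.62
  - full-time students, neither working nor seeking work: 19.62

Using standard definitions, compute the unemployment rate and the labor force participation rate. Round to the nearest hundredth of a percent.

Employed = 4.15 + 126.62 = 130.77 million (anyone who worked, including part-time for economic reasons, counts as employed).
Unemployed = 1.72 + 5.45 = 7.17 million (jobless and actively searching, or on temporary layoff).
Labor force = 130.77 + 7.17 = 137.94 million.
Not in labor force = 33.18 + 81.98 + 19.62 = 134.78 million (those not working and not actively searching are outside the labor force).
Civilian working-age population = 137.94 + 134.78 = 272.72 million.
Unemployment rate = 7.17 / 137.94 = 5.20%.
Labor force participation rate = 137.94 / 272.72 = 50.58%.

Unemployment rate ≈ 5.20%; labor force participation rate ≈ 50.58%.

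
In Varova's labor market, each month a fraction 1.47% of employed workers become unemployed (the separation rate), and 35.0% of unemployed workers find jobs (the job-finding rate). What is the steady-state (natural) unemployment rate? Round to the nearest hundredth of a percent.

At steady state the flows balance: s·E = f·U, so U/(E+U) = s/(s+f).
u* = 1.47 / (1.47 + 35.0) = 1.47 / 36.47 = 4.03%.

Steady-state unemployment rate ≈ 4.03%.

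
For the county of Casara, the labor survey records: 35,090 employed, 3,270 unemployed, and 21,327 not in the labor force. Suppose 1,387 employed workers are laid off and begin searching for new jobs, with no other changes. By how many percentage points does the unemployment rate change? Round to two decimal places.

The unemployment rate changes by +3.62 percentage points.

Initially, labor force = 35,090 + 3,270 = 38,360, so u = 3,270/38,360 = 8.52%.
After the change, employed falls and unemployed rises by 1,387; labor force unchanged → E = 33,703, U = 4,657, labor force = 38,360.
New unemployment rate = 4,657 / 38,360 = 12.14%.
Change = 12.14% − 8.52% = +3.62 percentage points.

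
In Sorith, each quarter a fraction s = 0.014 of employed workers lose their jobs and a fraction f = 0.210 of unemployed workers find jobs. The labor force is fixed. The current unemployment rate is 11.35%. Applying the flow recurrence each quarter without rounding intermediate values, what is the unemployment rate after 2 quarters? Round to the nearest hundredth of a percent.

Unemployment rate after two quarters ≈ 9.32%.

With a fixed labor force, u_{t+1} = u_t + s·(1−u_t) − f·u_t = u_t·(1−s−f) + s.
Here 1−s−f = 0.776 and s = 0.014.
u_1 = 0.113500 × 0.776 + 0.014 = 0.102076.
u_2 = 0.102076 × 0.776 + 0.014 = 0.093211.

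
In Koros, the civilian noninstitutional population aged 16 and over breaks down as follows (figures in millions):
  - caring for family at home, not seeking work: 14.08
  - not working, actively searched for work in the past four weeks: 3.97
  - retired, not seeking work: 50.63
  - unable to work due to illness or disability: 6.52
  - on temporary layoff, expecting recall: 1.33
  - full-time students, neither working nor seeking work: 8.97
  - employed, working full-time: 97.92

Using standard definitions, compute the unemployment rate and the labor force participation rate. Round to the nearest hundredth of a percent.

Unemployment rate ≈ 5.13%; labor force participation rate ≈ 56.28%.

Employed = 97.92 million.
Unemployed = 3.97 + 1.33 = 5.30 million (jobless and actively searching, or on temporary layoff).
Labor force = 97.92 + 5.30 = 103.22 million.
Not in labor force = 14.08 + 50.63 + 6.52 + 8.97 = 80.20 million (those not working and not actively searching are outside the labor force).
Civilian working-age population = 103.22 + 80.20 = 183.42 million.
Unemployment rate = 5.30 / 103.22 = 5.13%.
Labor force participation rate = 103.22 / 183.42 = 56.28%.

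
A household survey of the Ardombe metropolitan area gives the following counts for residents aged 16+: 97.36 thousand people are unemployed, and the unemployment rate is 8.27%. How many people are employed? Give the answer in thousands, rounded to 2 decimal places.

About 1,079.91 thousand are employed.

Labor force = U / u = 97.36 / 0.0827 ≈ 1,177.27 thousand.
Employed = labor force − unemployed = 1,177.27 − 97.36 = 1,079.91 thousand.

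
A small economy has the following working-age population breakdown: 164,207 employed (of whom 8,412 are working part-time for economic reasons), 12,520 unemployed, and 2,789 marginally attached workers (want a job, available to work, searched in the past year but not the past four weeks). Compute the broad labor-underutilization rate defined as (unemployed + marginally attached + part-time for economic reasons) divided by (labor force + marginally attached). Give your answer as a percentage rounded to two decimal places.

Broad underutilization rate ≈ 13.21%.

Labor force = 164,207 + 12,520 = 176,727.
Numerator = 12,520 + 2,789 + 8,412 = 23,721.
Denominator = 176,727 + 2,789 = 179,516.
Broad rate = 23,721 / 179,516 = 13.21%.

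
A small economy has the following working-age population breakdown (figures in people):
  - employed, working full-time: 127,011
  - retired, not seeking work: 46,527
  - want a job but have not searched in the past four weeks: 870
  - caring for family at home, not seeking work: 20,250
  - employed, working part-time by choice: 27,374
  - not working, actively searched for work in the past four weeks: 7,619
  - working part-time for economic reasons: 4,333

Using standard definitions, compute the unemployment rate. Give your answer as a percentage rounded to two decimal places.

Unemployment rate ≈ 4.58%.

Employed = 127,011 + 27,374 + 4,333 = 158,718 (anyone who worked, including part-time for economic reasons, counts as employed).
Unemployed = 7,619.
Labor force = 158,718 + 7,619 = 166,337.
Unemployment rate = 7,619 / 166,337 = 4.58%.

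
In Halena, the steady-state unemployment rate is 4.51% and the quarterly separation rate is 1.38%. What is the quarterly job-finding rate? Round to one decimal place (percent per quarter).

Job-finding rate ≈ 29.2% per quarter.

From u* = s/(s+f): f = s·(1−u)/u.
f = 1.38 × (1 − 0.0451) / 0.0451 = 1.3178 / 0.0451 ≈ 29.2% per quarter.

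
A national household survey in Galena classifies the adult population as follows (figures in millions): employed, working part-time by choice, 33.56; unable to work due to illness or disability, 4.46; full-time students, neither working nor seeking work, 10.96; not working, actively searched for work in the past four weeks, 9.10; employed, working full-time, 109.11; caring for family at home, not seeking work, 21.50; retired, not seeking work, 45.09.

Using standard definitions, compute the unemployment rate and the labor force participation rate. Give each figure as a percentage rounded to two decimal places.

Employed = 33.56 + 109.11 = 142.67 million.
Unemployed = 9.10 million.
Labor force = 142.67 + 9.10 = 151.77 million.
Not in labor force = 4.46 + 10.96 + 21.50 + 45.09 = 82.01 million (those not working and not actively searching are outside the labor force).
Civilian working-age population = 151.77 + 82.01 = 233.78 million.
Unemployment rate = 9.10 / 151.77 = 6.00%.
Labor force participation rate = 151.77 / 233.78 = 64.92%.

Unemployment rate ≈ 6.00%; labor force participation rate ≈ 64.92%.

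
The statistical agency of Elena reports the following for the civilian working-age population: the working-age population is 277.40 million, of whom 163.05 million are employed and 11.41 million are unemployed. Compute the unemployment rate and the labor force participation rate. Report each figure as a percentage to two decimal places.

Unemployment rate ≈ 6.54%; labor force participation rate ≈ 62.89%.

Labor force = employed + unemployed = 163.05 + 11.41 = 174.46 million.
Unemployment rate = 11.41 / 174.46 = 6.54%.
Labor force participation rate = 174.46 / 277.40 = 62.89%.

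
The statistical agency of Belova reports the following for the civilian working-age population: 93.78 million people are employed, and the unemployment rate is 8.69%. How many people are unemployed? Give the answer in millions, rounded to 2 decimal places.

About 8.93 million are unemployed.

Let U be the number unemployed. The labor force is E + U, and U/(E+U) = 0.0869.
So U = 0.0869 × 93.78 / (1 − 0.0869) = 8.1495 / 0.9131 ≈ 8.93 million.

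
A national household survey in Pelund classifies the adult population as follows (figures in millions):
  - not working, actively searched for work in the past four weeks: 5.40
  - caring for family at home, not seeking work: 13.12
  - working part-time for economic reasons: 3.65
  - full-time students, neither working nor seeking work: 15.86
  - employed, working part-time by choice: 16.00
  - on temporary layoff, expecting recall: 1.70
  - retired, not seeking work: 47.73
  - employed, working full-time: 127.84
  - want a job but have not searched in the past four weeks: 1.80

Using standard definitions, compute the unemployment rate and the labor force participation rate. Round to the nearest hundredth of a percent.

Employed = 3.65 + 16.00 + 127.84 = 147.49 million (anyone who worked, including part-time for economic reasons, counts as employed).
Unemployed = 5.40 + 1.70 = 7.10 million (jobless and actively searching, or on temporary layoff).
Labor force = 147.49 + 7.10 = 154.59 million.
Not in labor force = 13.12 + 15.86 + 47.73 + 1.80 = 78.51 million (those not working and not actively searching are outside the labor force — including those who want a job but have given up searching).
Civilian working-age population = 154.59 + 78.51 = 233.10 million.
Unemployment rate = 7.10 / 154.59 = 4.59%.
Labor force participation rate = 154.59 / 233.10 = 66.32%.

Unemployment rate ≈ 4.59%; labor force participation rate ≈ 66.32%.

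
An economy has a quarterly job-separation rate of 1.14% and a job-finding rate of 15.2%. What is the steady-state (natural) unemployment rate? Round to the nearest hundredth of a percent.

At steady state the flows balance: s·E = f·U, so U/(E+U) = s/(s+f).
u* = 1.14 / (1.14 + 15.2) = 1.14 / 16.34 = 6.98%.

Steady-state unemployment rate ≈ 6.98%.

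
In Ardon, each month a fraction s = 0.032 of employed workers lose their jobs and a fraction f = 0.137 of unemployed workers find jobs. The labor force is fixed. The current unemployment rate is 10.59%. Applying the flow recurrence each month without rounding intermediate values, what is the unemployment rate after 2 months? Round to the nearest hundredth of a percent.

With a fixed labor force, u_{t+1} = u_t + s·(1−u_t) − f·u_t = u_t·(1−s−f) + s.
Here 1−s−f = 0.831 and s = 0.032.
u_1 = 0.105900 × 0.831 + 0.032 = 0.120003.
u_2 = 0.120003 × 0.831 + 0.032 = 0.131722.

Unemployment rate after two months ≈ 13.17%.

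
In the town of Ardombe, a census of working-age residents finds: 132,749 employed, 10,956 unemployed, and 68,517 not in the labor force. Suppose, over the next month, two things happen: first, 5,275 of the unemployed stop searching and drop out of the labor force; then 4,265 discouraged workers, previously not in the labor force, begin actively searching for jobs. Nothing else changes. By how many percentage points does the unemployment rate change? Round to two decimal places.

The unemployment rate changes by −0.65 percentage points.

Initially, labor force = 132,749 + 10,956 = 143,705, so u = 10,956/143,705 = 7.62%.
After the first change, unemployed and labor force both fall by 5,275 → E = 132,749, U = 5,681, labor force = 138,430.
After the second change, unemployed and labor force both rise by 4,265 → E = 132,749, U = 9,946, labor force = 142,695.
New unemployment rate = 9,946 / 142,695 = 6.97%.
Change = 6.97% − 7.62% = −0.65 percentage points.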